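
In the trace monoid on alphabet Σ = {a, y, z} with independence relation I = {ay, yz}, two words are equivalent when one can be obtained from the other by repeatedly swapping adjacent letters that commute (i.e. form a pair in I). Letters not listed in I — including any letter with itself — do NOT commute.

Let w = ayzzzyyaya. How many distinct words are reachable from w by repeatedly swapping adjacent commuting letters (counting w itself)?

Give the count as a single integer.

#0=a has no predecessor
#1=y has no predecessor
#2=z depends on [0:a]
#3=z depends on [2:z]
#4=z depends on [3:z]
#5=y depends on [1:y]
#6=y depends on [5:y]
#7=a depends on [4:z]
#8=y depends on [6:y]
#9=a depends on [7:a]
sources: [0:a, 1:y]
N(rest) = Σ N(rest − s) over sources s of rest; N(one piece) = 1:
  size 1 → [8]=1  [9]=1
  size 2 → [6,8]=1  [7,9]=1  [8,9]=2
  size 3 → [4,7,9]=1  [5,6,8]=1  [6,8,9]=3  [7,8,9]=3
  size 4 → [1,5,6,8]=1  [3,4,7,9]=1  [4,7,8,9]=4  [5,6,8,9]=4  [6,7,8,9]=6
  size 5 → [1,5,6,8,9]=5  [2,3,4,7,9]=1  [3,4,7,8,9]=5  [4,6,7,8,9]=10  [5,6,7,8,9]=10
  size 6 → [0,2,3,4,7,9]=1  [1,5,6,7,8,9]=15  [2,3,4,7,8,9]=6  [3,4,6,7,8,9]=15  [4,5,6,7,8,9]=20
  size 7 → [0,2,3,4,7,8,9]=7  [1,4,5,6,7,8,9]=35  [2,3,4,6,7,8,9]=21  [3,4,5,6,7,8,9]=35
  size 8 → [0,2,3,4,6,7,8,9]=28  [1,3,4,5,6,7,8,9]=70  [2,3,4,5,6,7,8,9]=56
  first=0(a) contributes 126
  first=1(y) contributes 84
|[w]| = 210

210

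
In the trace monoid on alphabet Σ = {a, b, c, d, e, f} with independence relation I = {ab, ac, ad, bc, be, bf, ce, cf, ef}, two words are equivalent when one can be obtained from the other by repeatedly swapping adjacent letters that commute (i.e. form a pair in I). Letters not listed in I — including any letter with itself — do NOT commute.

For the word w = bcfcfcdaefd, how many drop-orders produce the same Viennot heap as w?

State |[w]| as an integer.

400

drop 0:b onto floor
drop 1:c onto floor
drop 2:f onto floor
drop 3:c onto {1:c}
drop 4:f onto {2:f}
drop 5:c onto {3:c}
drop 6:d onto {0:b, 4:f, 5:c}
drop 7:a onto {4:f}
drop 8:e onto {6:d, 7:a}
drop 9:f onto {6:d, 7:a}
drop 10:d onto {8:e, 9:f}
ground layer = {0:b, 1:c, 2:f}
drop-orders for the pieces not yet dropped (sum over which currently-grounded one goes next):
  1 to go: {10} 1
  2 to go: {8,10} 1  {9,10} 1
  3 to go: {8,9,10} 2
  4 to go: {6,8,9,10} 2  {7,8,9,10} 2
  5 to go: {0,6,8,9,10} 2  {5,6,8,9,10} 2  {6,7,8,9,10} 4
  6 to go: {0,5,6,8,9,10} 4  {0,6,7,8,9,10} 6  {3,5,6,8,9,10} 2  {4,6,7,8,9,10} 4  {5,6,7,8,9,10} 6
  7 to go: {0,3,5,6,8,9,10} 6  {0,4,6,7,8,9,10} 10  {0,5,6,7,8,9,10} 16  {1,3,5,6,8,9,10} 2  {2,4,6,7,8,9,10} 4  {3,5,6,7,8,9,10} 8  {4,5,6,7,8,9,10} 10
  8 to go: {0,1,3,5,6,8,9,10} 8  {0,2,4,6,7,8,9,10} 14  {0,3,5,6,7,8,9,10} 30  {0,4,5,6,7,8,9,10} 36  {1,3,5,6,7,8,9,10} 10  {2,4,5,6,7,8,9,10} 14  {3,4,5,6,7,8,9,10} 18
  9 to go: {0,1,3,5,6,7,8,9,10} 48  {0,2,4,5,6,7,8,9,10} 64  {0,3,4,5,6,7,8,9,10} 84  {1,3,4,5,6,7,8,9,10} 28  {2,3,4,5,6,7,8,9,10} 32
  if 0:b drops first: 60 orders
  if 1:c drops first: 180 orders
  if 2:f drops first: 160 orders
heap linearizations: 400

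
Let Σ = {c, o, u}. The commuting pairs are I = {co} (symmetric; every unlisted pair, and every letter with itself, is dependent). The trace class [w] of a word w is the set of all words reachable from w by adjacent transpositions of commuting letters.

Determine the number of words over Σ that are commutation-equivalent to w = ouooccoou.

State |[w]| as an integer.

drop 0:o onto floor
drop 1:u onto {0:o}
drop 2:o onto {1:u}
drop 3:o onto {2:o}
drop 4:c onto {1:u}
drop 5:c onto {4:c}
drop 6:o onto {3:o}
drop 7:o onto {6:o}
drop 8:u onto {5:c, 7:o}
ground layer = {0:o}
drop-orders for the pieces not yet dropped (sum over which currently-grounded one goes next):
  1 to go: {8} 1
  2 to go: {5,8} 1  {7,8} 1
  3 to go: {4,5,8} 1  {5,7,8} 2  {6,7,8} 1
  4 to go: {3,6,7,8} 1  {4,5,7,8} 3  {5,6,7,8} 3
  5 to go: {2,3,6,7,8} 1  {3,5,6,7,8} 4  {4,5,6,7,8} 6
  6 to go: {2,3,5,6,7,8} 5  {3,4,5,6,7,8} 10
  7 to go: {2,3,4,5,6,7,8} 15
  if 0:o drops first: 15 orders

15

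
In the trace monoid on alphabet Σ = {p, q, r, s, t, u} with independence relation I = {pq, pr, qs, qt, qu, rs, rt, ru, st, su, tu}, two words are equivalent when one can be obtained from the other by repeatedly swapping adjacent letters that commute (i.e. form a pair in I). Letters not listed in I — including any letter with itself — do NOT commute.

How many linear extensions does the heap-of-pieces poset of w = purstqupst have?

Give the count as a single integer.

1080

0(p) covers ∅
1(u) covers 0:p
2(r) covers ∅
3(s) covers 0:p
4(t) covers 0:p
5(q) covers 2:r
6(u) covers 1:u
7(p) covers 3:s, 4:t, 6:u
8(s) covers 7:p
9(t) covers 7:p
floor of heap: 0:p, 2:r
completions by unplaced set U, small U first (add the entries for U minus each lowest piece of U):
  |U|=1: {5}:1  {8}:1  {9}:1
  |U|=2: {2,5}:1  {5,8}:2  {5,9}:2  {8,9}:2
  |U|=3: {2,5,8}:3  {2,5,9}:3  {5,8,9}:6  {7,8,9}:2
  |U|=4: {2,5,8,9}:12  {3,7,8,9}:2  {4,7,8,9}:2  {5,7,8,9}:8  {6,7,8,9}:2
  |U|=5: {1,6,7,8,9}:2  {2,5,7,8,9}:20  {3,4,7,8,9}:4  {3,5,7,8,9}:10  {3,6,7,8,9}:4  {4,5,7,8,9}:10  {4,6,7,8,9}:4  {5,6,7,8,9}:10
  |U|=6: {1,3,6,7,8,9}:6  {1,4,6,7,8,9}:6  {1,5,6,7,8,9}:12  {2,3,5,7,8,9}:30  {2,4,5,7,8,9}:30  {2,5,6,7,8,9}:30  {3,4,5,7,8,9}:24  {3,4,6,7,8,9}:12  {3,5,6,7,8,9}:24  {4,5,6,7,8,9}:24
  |U|=7: {1,2,5,6,7,8,9}:42  {1,3,4,6,7,8,9}:24  {1,3,5,6,7,8,9}:42  {1,4,5,6,7,8,9}:42  {2,3,4,5,7,8,9}:84  {2,3,5,6,7,8,9}:84  {2,4,5,6,7,8,9}:84  {3,4,5,6,7,8,9}:84
  |U|=8: {0,1,3,4,6,7,8,9}:24  {1,2,3,5,6,7,8,9}:168  {1,2,4,5,6,7,8,9}:168  {1,3,4,5,6,7,8,9}:192  {2,3,4,5,6,7,8,9}:336
  start at 0(p): 864
  start at 2(r): 216
sum over floor = 1080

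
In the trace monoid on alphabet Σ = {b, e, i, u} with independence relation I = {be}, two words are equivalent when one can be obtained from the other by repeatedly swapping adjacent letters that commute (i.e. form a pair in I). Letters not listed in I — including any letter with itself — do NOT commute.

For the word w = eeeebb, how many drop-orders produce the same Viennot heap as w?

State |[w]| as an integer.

0(e) covers ∅
1(e) covers 0:e
2(e) covers 1:e
3(e) covers 2:e
4(b) covers ∅
5(b) covers 4:b
floor of heap: 0:e, 4:b
completions by unplaced set U, small U first (add the entries for U minus each lowest piece of U):
  |U|=1: {3}:1  {5}:1
  |U|=2: {2,3}:1  {3,5}:2  {4,5}:1
  |U|=3: {1,2,3}:1  {2,3,5}:3  {3,4,5}:3
  |U|=4: {0,1,2,3}:1  {1,2,3,5}:4  {2,3,4,5}:6
  start at 0(e): 10
  start at 4(b): 5
sum over floor = 15

15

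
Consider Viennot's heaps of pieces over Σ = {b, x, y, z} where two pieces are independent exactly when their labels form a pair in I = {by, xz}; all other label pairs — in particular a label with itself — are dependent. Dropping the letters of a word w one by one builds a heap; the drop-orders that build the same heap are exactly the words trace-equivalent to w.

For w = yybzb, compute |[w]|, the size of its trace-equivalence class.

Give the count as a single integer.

drop 0:y onto floor
drop 1:y onto {0:y}
drop 2:b onto floor
drop 3:z onto {1:y, 2:b}
drop 4:b onto {3:z}
ground layer = {0:y, 2:b}
drop-orders for the pieces not yet dropped (sum over which currently-grounded one goes next):
  1 to go: {4} 1
  2 to go: {3,4} 1
  3 to go: {1,3,4} 1  {2,3,4} 1
  if 0:y drops first: 2 orders
  if 2:b drops first: 1 orders
heap linearizations: 3

3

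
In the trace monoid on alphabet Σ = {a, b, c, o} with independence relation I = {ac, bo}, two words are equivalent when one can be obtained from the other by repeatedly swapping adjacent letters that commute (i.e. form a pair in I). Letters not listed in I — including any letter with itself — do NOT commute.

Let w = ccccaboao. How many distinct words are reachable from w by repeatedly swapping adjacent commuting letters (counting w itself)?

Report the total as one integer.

0(c) covers ∅
1(c) covers 0:c
2(c) covers 1:c
3(c) covers 2:c
4(a) covers ∅
5(b) covers 3:c, 4:a
6(o) covers 3:c, 4:a
7(a) covers 5:b, 6:o
8(o) covers 7:a
floor of heap: 0:c, 4:a
completions by unplaced set U, small U first (add the entries for U minus each lowest piece of U):
  |U|=1: {8}:1
  |U|=2: {7,8}:1
  |U|=3: {5,7,8}:1  {6,7,8}:1
  |U|=4: {5,6,7,8}:2
  |U|=5: {3,5,6,7,8}:2  {4,5,6,7,8}:2
  |U|=6: {2,3,5,6,7,8}:2  {3,4,5,6,7,8}:4
  |U|=7: {1,2,3,5,6,7,8}:2  {2,3,4,5,6,7,8}:6
  start at 0(c): 8
  start at 4(a): 2
sum over floor = 10

10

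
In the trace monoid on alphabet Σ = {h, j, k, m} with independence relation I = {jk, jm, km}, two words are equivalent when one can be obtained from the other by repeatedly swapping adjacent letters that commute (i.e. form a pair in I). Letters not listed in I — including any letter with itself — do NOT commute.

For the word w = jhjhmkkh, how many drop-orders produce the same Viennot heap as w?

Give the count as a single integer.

3

#0=j has no predecessor
#1=h depends on [0:j]
#2=j depends on [1:h]
#3=h depends on [2:j]
#4=m depends on [3:h]
#5=k depends on [3:h]
#6=k depends on [5:k]
#7=h depends on [4:m, 6:k]
sources: [0:j]
N(rest) = Σ N(rest − s) over sources s of rest; N(one piece) = 1:
  size 1 → [7]=1
  size 2 → [4,7]=1  [6,7]=1
  size 3 → [4,6,7]=2  [5,6,7]=1
  size 4 → [4,5,6,7]=3
  size 5 → [3,4,5,6,7]=3
  size 6 → [2,3,4,5,6,7]=3
  first=0(j) contributes 3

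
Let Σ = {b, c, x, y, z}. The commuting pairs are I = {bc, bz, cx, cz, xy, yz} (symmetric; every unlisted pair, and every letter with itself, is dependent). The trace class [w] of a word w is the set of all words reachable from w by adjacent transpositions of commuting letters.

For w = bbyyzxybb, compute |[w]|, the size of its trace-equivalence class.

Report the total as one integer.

18

0(b) covers ∅
1(b) covers 0:b
2(y) covers 1:b
3(y) covers 2:y
4(z) covers ∅
5(x) covers 1:b, 4:z
6(y) covers 3:y
7(b) covers 5:x, 6:y
8(b) covers 7:b
floor of heap: 0:b, 4:z
completions by unplaced set U, small U first (add the entries for U minus each lowest piece of U):
  |U|=1: {8}:1
  |U|=2: {7,8}:1
  |U|=3: {5,7,8}:1  {6,7,8}:1
  |U|=4: {3,6,7,8}:1  {4,5,7,8}:1  {5,6,7,8}:2
  |U|=5: {2,3,6,7,8}:1  {3,5,6,7,8}:3  {4,5,6,7,8}:3
  |U|=6: {2,3,5,6,7,8}:4  {3,4,5,6,7,8}:6
  |U|=7: {1,2,3,5,6,7,8}:4  {2,3,4,5,6,7,8}:10
  start at 0(b): 14
  start at 4(z): 4
sum over floor = 18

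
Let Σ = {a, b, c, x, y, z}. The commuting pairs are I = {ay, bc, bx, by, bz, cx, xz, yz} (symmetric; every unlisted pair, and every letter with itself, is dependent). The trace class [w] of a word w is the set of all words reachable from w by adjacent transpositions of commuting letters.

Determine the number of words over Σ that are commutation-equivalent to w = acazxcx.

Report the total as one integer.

6

#0=a has no predecessor
#1=c depends on [0:a]
#2=a depends on [1:c]
#3=z depends on [2:a]
#4=x depends on [2:a]
#5=c depends on [3:z]
#6=x depends on [4:x]
sources: [0:a]
N(rest) = Σ N(rest − s) over sources s of rest; N(one piece) = 1:
  size 1 → [5]=1  [6]=1
  size 2 → [3,5]=1  [4,6]=1  [5,6]=2
  size 3 → [3,5,6]=3  [4,5,6]=3
  size 4 → [3,4,5,6]=6
  size 5 → [2,3,4,5,6]=6
  first=0(a) contributes 6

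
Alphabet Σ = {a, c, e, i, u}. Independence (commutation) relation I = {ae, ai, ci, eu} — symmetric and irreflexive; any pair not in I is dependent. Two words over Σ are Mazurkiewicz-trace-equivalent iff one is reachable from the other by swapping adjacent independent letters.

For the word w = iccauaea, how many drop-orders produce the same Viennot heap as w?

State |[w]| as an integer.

piece 0:i — minimal
piece 1:c — minimal
piece 2:c rests on {1:c}
piece 3:a rests on {2:c}
piece 4:u rests on {0:i, 3:a}
piece 5:a rests on {4:u}
piece 6:e rests on {0:i, 2:c}
piece 7:a rests on {5:a}
minimal pieces: {0:i, 1:c}
ways to finish when only these pieces remain (= sum over removing one remaining piece with nothing left below it):
  1 left: {6}→1  {7}→1
  2 left: {5,7}→1  {6,7}→2
  3 left: {4,5,7}→1  {5,6,7}→3
  4 left: {3,4,5,7}→1  {4,5,6,7}→4
  5 left: {0,4,5,6,7}→4  {3,4,5,6,7}→5
  6 left: {0,3,4,5,6,7}→9  {2,3,4,5,6,7}→5
  placing 0:i first → 5 extensions
  placing 1:c first → 14 extensions
total linear extensions = 19

19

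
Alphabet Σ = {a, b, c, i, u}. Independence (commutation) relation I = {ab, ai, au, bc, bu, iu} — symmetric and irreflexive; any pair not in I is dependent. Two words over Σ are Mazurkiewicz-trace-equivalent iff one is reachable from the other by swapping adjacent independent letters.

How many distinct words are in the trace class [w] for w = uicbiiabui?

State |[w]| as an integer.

174

#0=u has no predecessor
#1=i has no predecessor
#2=c depends on [0:u, 1:i]
#3=b depends on [1:i]
#4=i depends on [2:c, 3:b]
#5=i depends on [4:i]
#6=a depends on [2:c]
#7=b depends on [5:i]
#8=u depends on [2:c]
#9=i depends on [7:b]
sources: [0:u, 1:i]
N(rest) = Σ N(rest − s) over sources s of rest; N(one piece) = 1:
  size 1 → [6]=1  [8]=1  [9]=1
  size 2 → [6,8]=2  [6,9]=2  [7,9]=1  [8,9]=2
  size 3 → [5,7,9]=1  [6,7,9]=3  [6,8,9]=6  [7,8,9]=3
  size 4 → [4,5,7,9]=1  [5,6,7,9]=4  [5,7,8,9]=4  [6,7,8,9]=12
  size 5 → [3,4,5,7,9]=1  [4,5,6,7,9]=5  [4,5,7,8,9]=5  [5,6,7,8,9]=20
  size 6 → [3,4,5,6,7,9]=6  [3,4,5,7,8,9]=6  [4,5,6,7,8,9]=30
  size 7 → [2,4,5,6,7,8,9]=30  [3,4,5,6,7,8,9]=42
  size 8 → [0,2,4,5,6,7,8,9]=30  [2,3,4,5,6,7,8,9]=72
  first=0(u) contributes 72
  first=1(i) contributes 102
|[w]| = 174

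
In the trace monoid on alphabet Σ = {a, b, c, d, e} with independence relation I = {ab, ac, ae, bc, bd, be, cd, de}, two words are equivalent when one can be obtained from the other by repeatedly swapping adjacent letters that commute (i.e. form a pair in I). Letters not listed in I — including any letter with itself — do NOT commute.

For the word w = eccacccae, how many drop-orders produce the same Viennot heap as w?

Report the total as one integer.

36

piece 0:e — minimal
piece 1:c rests on {0:e}
piece 2:c rests on {1:c}
piece 3:a — minimal
piece 4:c rests on {2:c}
piece 5:c rests on {4:c}
piece 6:c rests on {5:c}
piece 7:a rests on {3:a}
piece 8:e rests on {6:c}
minimal pieces: {0:e, 3:a}
ways to finish when only these pieces remain (= sum over removing one remaining piece with nothing left below it):
  1 left: {7}→1  {8}→1
  2 left: {3,7}→1  {6,8}→1  {7,8}→2
  3 left: {3,7,8}→3  {5,6,8}→1  {6,7,8}→3
  4 left: {3,6,7,8}→6  {4,5,6,8}→1  {5,6,7,8}→4
  5 left: {2,4,5,6,8}→1  {3,5,6,7,8}→10  {4,5,6,7,8}→5
  6 left: {1,2,4,5,6,8}→1  {2,4,5,6,7,8}→6  {3,4,5,6,7,8}→15
  7 left: {0,1,2,4,5,6,8}→1  {1,2,4,5,6,7,8}→7  {2,3,4,5,6,7,8}→21
  placing 0:e first → 28 extensions
  placing 3:a first → 8 extensions
total linear extensions = 36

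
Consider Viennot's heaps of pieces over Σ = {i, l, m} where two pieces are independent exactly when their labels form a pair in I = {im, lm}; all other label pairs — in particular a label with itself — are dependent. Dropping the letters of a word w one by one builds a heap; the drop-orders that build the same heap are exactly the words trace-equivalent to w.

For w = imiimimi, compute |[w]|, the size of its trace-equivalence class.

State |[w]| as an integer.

56

piece 0:i — minimal
piece 1:m — minimal
piece 2:i rests on {0:i}
piece 3:i rests on {2:i}
piece 4:m rests on {1:m}
piece 5:i rests on {3:i}
piece 6:m rests on {4:m}
piece 7:i rests on {5:i}
minimal pieces: {0:i, 1:m}
ways to finish when only these pieces remain (= sum over removing one remaining piece with nothing left below it):
  1 left: {6}→1  {7}→1
  2 left: {4,6}→1  {5,7}→1  {6,7}→2
  3 left: {1,4,6}→1  {3,5,7}→1  {4,6,7}→3  {5,6,7}→3
  4 left: {1,4,6,7}→4  {2,3,5,7}→1  {3,5,6,7}→4  {4,5,6,7}→6
  5 left: {0,2,3,5,7}→1  {1,4,5,6,7}→10  {2,3,5,6,7}→5  {3,4,5,6,7}→10
  6 left: {0,2,3,5,6,7}→6  {1,3,4,5,6,7}→20  {2,3,4,5,6,7}→15
  placing 0:i first → 35 extensions
  placing 1:m first → 21 extensions
total linear extensions = 56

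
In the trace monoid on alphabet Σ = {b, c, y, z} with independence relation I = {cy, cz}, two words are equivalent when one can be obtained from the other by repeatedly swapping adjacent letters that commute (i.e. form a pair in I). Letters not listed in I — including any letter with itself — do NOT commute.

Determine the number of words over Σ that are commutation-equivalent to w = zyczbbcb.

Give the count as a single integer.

4

#0=z has no predecessor
#1=y depends on [0:z]
#2=c has no predecessor
#3=z depends on [1:y]
#4=b depends on [2:c, 3:z]
#5=b depends on [4:b]
#6=c depends on [5:b]
#7=b depends on [6:c]
sources: [0:z, 2:c]
N(rest) = Σ N(rest − s) over sources s of rest; N(one piece) = 1:
  size 1 → [7]=1
  size 2 → [6,7]=1
  size 3 → [5,6,7]=1
  size 4 → [4,5,6,7]=1
  size 5 → [2,4,5,6,7]=1  [3,4,5,6,7]=1
  size 6 → [1,3,4,5,6,7]=1  [2,3,4,5,6,7]=2
  first=0(z) contributes 3
  first=2(c) contributes 1
|[w]| = 4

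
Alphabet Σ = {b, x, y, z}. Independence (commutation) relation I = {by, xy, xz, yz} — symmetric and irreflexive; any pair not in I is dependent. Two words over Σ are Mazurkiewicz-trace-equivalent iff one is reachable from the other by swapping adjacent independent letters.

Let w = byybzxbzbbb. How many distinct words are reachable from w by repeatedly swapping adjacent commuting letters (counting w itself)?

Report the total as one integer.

110

drop 0:b onto floor
drop 1:y onto floor
drop 2:y onto {1:y}
drop 3:b onto {0:b}
drop 4:z onto {3:b}
drop 5:x onto {3:b}
drop 6:b onto {4:z, 5:x}
drop 7:z onto {6:b}
drop 8:b onto {7:z}
drop 9:b onto {8:b}
drop 10:b onto {9:b}
ground layer = {0:b, 1:y}
drop-orders for the pieces not yet dropped (sum over which currently-grounded one goes next):
  1 to go: {2} 1  {10} 1
  2 to go: {1,2} 1  {2,10} 2  {9,10} 1
  3 to go: {1,2,10} 3  {2,9,10} 3  {8,9,10} 1
  4 to go: {1,2,9,10} 6  {2,8,9,10} 4  {7,8,9,10} 1
  5 to go: {1,2,8,9,10} 10  {2,7,8,9,10} 5  {6,7,8,9,10} 1
  6 to go: {1,2,7,8,9,10} 15  {2,6,7,8,9,10} 6  {4,6,7,8,9,10} 1  {5,6,7,8,9,10} 1
  7 to go: {1,2,6,7,8,9,10} 21  {2,4,6,7,8,9,10} 7  {2,5,6,7,8,9,10} 7  {4,5,6,7,8,9,10} 2
  8 to go: {1,2,4,6,7,8,9,10} 28  {1,2,5,6,7,8,9,10} 28  {2,4,5,6,7,8,9,10} 16  {3,4,5,6,7,8,9,10} 2
  9 to go: {0,3,4,5,6,7,8,9,10} 2  {1,2,4,5,6,7,8,9,10} 72  {2,3,4,5,6,7,8,9,10} 18
  if 0:b drops first: 90 orders
  if 1:y drops first: 20 orders
heap linearizations: 110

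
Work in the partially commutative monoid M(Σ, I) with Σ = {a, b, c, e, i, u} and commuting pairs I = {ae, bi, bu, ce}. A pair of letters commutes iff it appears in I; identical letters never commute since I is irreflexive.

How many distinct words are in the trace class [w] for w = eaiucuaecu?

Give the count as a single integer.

6

#0=e has no predecessor
#1=a has no predecessor
#2=i depends on [0:e, 1:a]
#3=u depends on [2:i]
#4=c depends on [3:u]
#5=u depends on [4:c]
#6=a depends on [5:u]
#7=e depends on [5:u]
#8=c depends on [6:a]
#9=u depends on [7:e, 8:c]
sources: [0:e, 1:a]
N(rest) = Σ N(rest − s) over sources s of rest; N(one piece) = 1:
  size 1 → [9]=1
  size 2 → [7,9]=1  [8,9]=1
  size 3 → [6,8,9]=1  [7,8,9]=2
  size 4 → [6,7,8,9]=3
  size 5 → [5,6,7,8,9]=3
  size 6 → [4,5,6,7,8,9]=3
  size 7 → [3,4,5,6,7,8,9]=3
  size 8 → [2,3,4,5,6,7,8,9]=3
  first=0(e) contributes 3
  first=1(a) contributes 3
|[w]| = 6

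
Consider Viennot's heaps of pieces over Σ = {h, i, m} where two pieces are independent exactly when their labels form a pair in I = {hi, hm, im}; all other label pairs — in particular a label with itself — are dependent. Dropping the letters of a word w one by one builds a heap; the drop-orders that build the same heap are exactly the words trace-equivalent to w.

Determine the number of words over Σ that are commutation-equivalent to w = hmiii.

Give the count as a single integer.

20

#0=h has no predecessor
#1=m has no predecessor
#2=i has no predecessor
#3=i depends on [2:i]
#4=i depends on [3:i]
sources: [0:h, 1:m, 2:i]
N(rest) = Σ N(rest − s) over sources s of rest; N(one piece) = 1:
  size 1 → [0]=1  [1]=1  [4]=1
  size 2 → [0,1]=2  [0,4]=2  [1,4]=2  [3,4]=1
  size 3 → [0,1,4]=6  [0,3,4]=3  [1,3,4]=3  [2,3,4]=1
  first=0(h) contributes 4
  first=1(m) contributes 4
  first=2(i) contributes 12
|[w]| = 20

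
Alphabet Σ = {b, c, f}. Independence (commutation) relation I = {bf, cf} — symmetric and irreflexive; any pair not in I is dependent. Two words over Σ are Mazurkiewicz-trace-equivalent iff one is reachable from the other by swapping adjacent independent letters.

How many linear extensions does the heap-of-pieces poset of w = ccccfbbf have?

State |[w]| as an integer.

0(c) covers ∅
1(c) covers 0:c
2(c) covers 1:c
3(c) covers 2:c
4(f) covers ∅
5(b) covers 3:c
6(b) covers 5:b
7(f) covers 4:f
floor of heap: 0:c, 4:f
completions by unplaced set U, small U first (add the entries for U minus each lowest piece of U):
  |U|=1: {6}:1  {7}:1
  |U|=2: {4,7}:1  {5,6}:1  {6,7}:2
  |U|=3: {3,5,6}:1  {4,6,7}:3  {5,6,7}:3
  |U|=4: {2,3,5,6}:1  {3,5,6,7}:4  {4,5,6,7}:6
  |U|=5: {1,2,3,5,6}:1  {2,3,5,6,7}:5  {3,4,5,6,7}:10
  |U|=6: {0,1,2,3,5,6}:1  {1,2,3,5,6,7}:6  {2,3,4,5,6,7}:15
  start at 0(c): 21
  start at 4(f): 7
sum over floor = 28

28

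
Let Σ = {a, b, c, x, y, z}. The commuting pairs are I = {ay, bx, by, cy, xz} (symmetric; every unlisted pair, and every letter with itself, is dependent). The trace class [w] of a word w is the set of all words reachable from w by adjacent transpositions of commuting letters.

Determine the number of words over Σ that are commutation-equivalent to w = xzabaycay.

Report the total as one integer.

42

drop 0:x onto floor
drop 1:z onto floor
drop 2:a onto {0:x, 1:z}
drop 3:b onto {2:a}
drop 4:a onto {3:b}
drop 5:y onto {0:x, 1:z}
drop 6:c onto {4:a}
drop 7:a onto {6:c}
drop 8:y onto {5:y}
ground layer = {0:x, 1:z}
drop-orders for the pieces not yet dropped (sum over which currently-grounded one goes next):
  1 to go: {7} 1  {8} 1
  2 to go: {5,8} 1  {6,7} 1  {7,8} 2
  3 to go: {4,6,7} 1  {5,7,8} 3  {6,7,8} 3
  4 to go: {3,4,6,7} 1  {4,6,7,8} 4  {5,6,7,8} 6
  5 to go: {2,3,4,6,7} 1  {3,4,6,7,8} 5  {4,5,6,7,8} 10
  6 to go: {2,3,4,6,7,8} 6  {3,4,5,6,7,8} 15
  7 to go: {2,3,4,5,6,7,8} 21
  if 0:x drops first: 21 orders
  if 1:z drops first: 21 orders
heap linearizations: 42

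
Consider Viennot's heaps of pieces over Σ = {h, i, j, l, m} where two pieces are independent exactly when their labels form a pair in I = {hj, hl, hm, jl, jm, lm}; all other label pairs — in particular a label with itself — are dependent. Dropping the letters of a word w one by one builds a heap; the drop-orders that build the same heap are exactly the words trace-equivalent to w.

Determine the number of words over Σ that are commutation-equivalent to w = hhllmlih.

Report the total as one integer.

60

piece 0:h — minimal
piece 1:h rests on {0:h}
piece 2:l — minimal
piece 3:l rests on {2:l}
piece 4:m — minimal
piece 5:l rests on {3:l}
piece 6:i rests on {1:h, 4:m, 5:l}
piece 7:h rests on {6:i}
minimal pieces: {0:h, 2:l, 4:m}
ways to finish when only these pieces remain (= sum over removing one remaining piece with nothing left below it):
  1 left: {7}→1
  2 left: {6,7}→1
  3 left: {1,6,7}→1  {4,6,7}→1  {5,6,7}→1
  4 left: {0,1,6,7}→1  {1,4,6,7}→2  {1,5,6,7}→2  {3,5,6,7}→1  {4,5,6,7}→2
  5 left: {0,1,4,6,7}→3  {0,1,5,6,7}→3  {1,3,5,6,7}→3  {1,4,5,6,7}→6  {2,3,5,6,7}→1  {3,4,5,6,7}→3
  6 left: {0,1,3,5,6,7}→6  {0,1,4,5,6,7}→12  {1,2,3,5,6,7}→4  {1,3,4,5,6,7}→12  {2,3,4,5,6,7}→4
  placing 0:h first → 20 extensions
  placing 2:l first → 30 extensions
  placing 4:m first → 10 extensions
total linear extensions = 60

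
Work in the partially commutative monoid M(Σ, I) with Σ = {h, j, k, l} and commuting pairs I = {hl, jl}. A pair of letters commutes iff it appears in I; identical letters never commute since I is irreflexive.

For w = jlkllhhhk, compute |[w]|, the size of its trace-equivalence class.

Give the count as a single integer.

20

#0=j has no predecessor
#1=l has no predecessor
#2=k depends on [0:j, 1:l]
#3=l depends on [2:k]
#4=l depends on [3:l]
#5=h depends on [2:k]
#6=h depends on [5:h]
#7=h depends on [6:h]
#8=k depends on [4:l, 7:h]
sources: [0:j, 1:l]
N(rest) = Σ N(rest − s) over sources s of rest; N(one piece) = 1:
  size 1 → [8]=1
  size 2 → [4,8]=1  [7,8]=1
  size 3 → [3,4,8]=1  [4,7,8]=2  [6,7,8]=1
  size 4 → [3,4,7,8]=3  [4,6,7,8]=3  [5,6,7,8]=1
  size 5 → [3,4,6,7,8]=6  [4,5,6,7,8]=4
  size 6 → [3,4,5,6,7,8]=10
  size 7 → [2,3,4,5,6,7,8]=10
  first=0(j) contributes 10
  first=1(l) contributes 10
|[w]| = 20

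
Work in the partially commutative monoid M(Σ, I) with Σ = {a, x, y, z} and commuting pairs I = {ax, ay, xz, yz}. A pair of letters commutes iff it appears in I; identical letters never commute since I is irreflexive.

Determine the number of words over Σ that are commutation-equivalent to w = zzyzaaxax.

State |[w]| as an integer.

drop 0:z onto floor
drop 1:z onto {0:z}
drop 2:y onto floor
drop 3:z onto {1:z}
drop 4:a onto {3:z}
drop 5:a onto {4:a}
drop 6:x onto {2:y}
drop 7:a onto {5:a}
drop 8:x onto {6:x}
ground layer = {0:z, 2:y}
drop-orders for the pieces not yet dropped (sum over which currently-grounded one goes next):
  1 to go: {7} 1  {8} 1
  2 to go: {5,7} 1  {6,8} 1  {7,8} 2
  3 to go: {2,6,8} 1  {4,5,7} 1  {5,7,8} 3  {6,7,8} 3
  4 to go: {2,6,7,8} 4  {3,4,5,7} 1  {4,5,7,8} 4  {5,6,7,8} 6
  5 to go: {1,3,4,5,7} 1  {2,5,6,7,8} 10  {3,4,5,7,8} 5  {4,5,6,7,8} 10
  6 to go: {0,1,3,4,5,7} 1  {1,3,4,5,7,8} 6  {2,4,5,6,7,8} 20  {3,4,5,6,7,8} 15
  7 to go: {0,1,3,4,5,7,8} 7  {1,3,4,5,6,7,8} 21  {2,3,4,5,6,7,8} 35
  if 0:z drops first: 56 orders
  if 2:y drops first: 28 orders
heap linearizations: 84

84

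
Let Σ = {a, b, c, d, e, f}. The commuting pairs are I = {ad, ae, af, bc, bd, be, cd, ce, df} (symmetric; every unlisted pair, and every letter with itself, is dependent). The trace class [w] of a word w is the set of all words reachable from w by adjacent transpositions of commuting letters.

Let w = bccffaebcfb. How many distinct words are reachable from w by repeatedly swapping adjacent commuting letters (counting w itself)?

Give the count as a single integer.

piece 0:b — minimal
piece 1:c — minimal
piece 2:c rests on {1:c}
piece 3:f rests on {0:b, 2:c}
piece 4:f rests on {3:f}
piece 5:a rests on {0:b, 2:c}
piece 6:e rests on {4:f}
piece 7:b rests on {4:f, 5:a}
piece 8:c rests on {4:f, 5:a}
piece 9:f rests on {6:e, 7:b, 8:c}
piece 10:b rests on {9:f}
minimal pieces: {0:b, 1:c}
ways to finish when only these pieces remain (= sum over removing one remaining piece with nothing left below it):
  1 left: {10}→1
  2 left: {9,10}→1
  3 left: {6,9,10}→1  {7,9,10}→1  {8,9,10}→1
  4 left: {6,7,9,10}→2  {6,8,9,10}→2  {7,8,9,10}→2
  5 left: {5,7,8,9,10}→2  {6,7,8,9,10}→6
  6 left: {4,6,7,8,9,10}→6  {5,6,7,8,9,10}→8
  7 left: {3,4,6,7,8,9,10}→6  {4,5,6,7,8,9,10}→14
  8 left: {3,4,5,6,7,8,9,10}→20
  9 left: {0,3,4,5,6,7,8,9,10}→20  {2,3,4,5,6,7,8,9,10}→20
  placing 0:b first → 20 extensions
  placing 1:c first → 40 extensions
total linear extensions = 60

60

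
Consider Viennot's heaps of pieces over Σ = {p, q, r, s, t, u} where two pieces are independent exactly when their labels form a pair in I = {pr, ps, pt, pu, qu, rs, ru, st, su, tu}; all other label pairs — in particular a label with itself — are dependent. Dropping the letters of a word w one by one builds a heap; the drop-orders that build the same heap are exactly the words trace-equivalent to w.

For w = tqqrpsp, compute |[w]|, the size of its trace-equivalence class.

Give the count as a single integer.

0(t) covers ∅
1(q) covers 0:t
2(q) covers 1:q
3(r) covers 2:q
4(p) covers 2:q
5(s) covers 2:q
6(p) covers 4:p
floor of heap: 0:t
completions by unplaced set U, small U first (add the entries for U minus each lowest piece of U):
  |U|=1: {3}:1  {5}:1  {6}:1
  |U|=2: {3,5}:2  {3,6}:2  {4,6}:1  {5,6}:2
  |U|=3: {3,4,6}:3  {3,5,6}:6  {4,5,6}:3
  |U|=4: {3,4,5,6}:12
  |U|=5: {2,3,4,5,6}:12
  start at 0(t): 12

12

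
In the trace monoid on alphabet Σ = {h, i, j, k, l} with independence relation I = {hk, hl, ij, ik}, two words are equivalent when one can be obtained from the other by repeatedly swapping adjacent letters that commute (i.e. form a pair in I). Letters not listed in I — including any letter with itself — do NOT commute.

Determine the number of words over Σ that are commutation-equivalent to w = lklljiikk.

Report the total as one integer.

10

#0=l has no predecessor
#1=k depends on [0:l]
#2=l depends on [1:k]
#3=l depends on [2:l]
#4=j depends on [3:l]
#5=i depends on [3:l]
#6=i depends on [5:i]
#7=k depends on [4:j]
#8=k depends on [7:k]
sources: [0:l]
N(rest) = Σ N(rest − s) over sources s of rest; N(one piece) = 1:
  size 1 → [6]=1  [8]=1
  size 2 → [5,6]=1  [6,8]=2  [7,8]=1
  size 3 → [4,7,8]=1  [5,6,8]=3  [6,7,8]=3
  size 4 → [4,6,7,8]=4  [5,6,7,8]=6
  size 5 → [4,5,6,7,8]=10
  size 6 → [3,4,5,6,7,8]=10
  size 7 → [2,3,4,5,6,7,8]=10
  first=0(l) contributes 10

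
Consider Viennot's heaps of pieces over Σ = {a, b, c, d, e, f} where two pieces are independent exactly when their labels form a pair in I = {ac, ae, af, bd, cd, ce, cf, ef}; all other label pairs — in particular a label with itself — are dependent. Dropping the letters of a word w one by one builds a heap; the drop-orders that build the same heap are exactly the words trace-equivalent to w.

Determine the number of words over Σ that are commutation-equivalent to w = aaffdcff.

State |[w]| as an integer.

48

0(a) covers ∅
1(a) covers 0:a
2(f) covers ∅
3(f) covers 2:f
4(d) covers 1:a, 3:f
5(c) covers ∅
6(f) covers 4:d
7(f) covers 6:f
floor of heap: 0:a, 2:f, 5:c
completions by unplaced set U, small U first (add the entries for U minus each lowest piece of U):
  |U|=1: {5}:1  {7}:1
  |U|=2: {5,7}:2  {6,7}:1
  |U|=3: {4,6,7}:1  {5,6,7}:3
  |U|=4: {1,4,6,7}:1  {3,4,6,7}:1  {4,5,6,7}:4
  |U|=5: {0,1,4,6,7}:1  {1,3,4,6,7}:2  {1,4,5,6,7}:5  {2,3,4,6,7}:1  {3,4,5,6,7}:5
  |U|=6: {0,1,3,4,6,7}:3  {0,1,4,5,6,7}:6  {1,2,3,4,6,7}:3  {1,3,4,5,6,7}:12  {2,3,4,5,6,7}:6
  start at 0(a): 21
  start at 2(f): 21
  start at 5(c): 6
sum over floor = 48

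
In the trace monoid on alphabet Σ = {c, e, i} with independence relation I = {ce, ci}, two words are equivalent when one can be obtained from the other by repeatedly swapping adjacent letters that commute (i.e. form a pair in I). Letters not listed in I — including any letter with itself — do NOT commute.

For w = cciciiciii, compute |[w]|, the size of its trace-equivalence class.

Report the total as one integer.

#0=c has no predecessor
#1=c depends on [0:c]
#2=i has no predecessor
#3=c depends on [1:c]
#4=i depends on [2:i]
#5=i depends on [4:i]
#6=c depends on [3:c]
#7=i depends on [5:i]
#8=i depends on [7:i]
#9=i depends on [8:i]
sources: [0:c, 2:i]
N(rest) = Σ N(rest − s) over sources s of rest; N(one piece) = 1:
  size 1 → [6]=1  [9]=1
  size 2 → [3,6]=1  [6,9]=2  [8,9]=1
  size 3 → [1,3,6]=1  [3,6,9]=3  [6,8,9]=3  [7,8,9]=1
  size 4 → [0,1,3,6]=1  [1,3,6,9]=4  [3,6,8,9]=6  [5,7,8,9]=1  [6,7,8,9]=4
  size 5 → [0,1,3,6,9]=5  [1,3,6,8,9]=10  [3,6,7,8,9]=10  [4,5,7,8,9]=1  [5,6,7,8,9]=5
  size 6 → [0,1,3,6,8,9]=15  [1,3,6,7,8,9]=20  [2,4,5,7,8,9]=1  [3,5,6,7,8,9]=15  [4,5,6,7,8,9]=6
  size 7 → [0,1,3,6,7,8,9]=35  [1,3,5,6,7,8,9]=35  [2,4,5,6,7,8,9]=7  [3,4,5,6,7,8,9]=21
  size 8 → [0,1,3,5,6,7,8,9]=70  [1,3,4,5,6,7,8,9]=56  [2,3,4,5,6,7,8,9]=28
  first=0(c) contributes 84
  first=2(i) contributes 126
|[w]| = 210

210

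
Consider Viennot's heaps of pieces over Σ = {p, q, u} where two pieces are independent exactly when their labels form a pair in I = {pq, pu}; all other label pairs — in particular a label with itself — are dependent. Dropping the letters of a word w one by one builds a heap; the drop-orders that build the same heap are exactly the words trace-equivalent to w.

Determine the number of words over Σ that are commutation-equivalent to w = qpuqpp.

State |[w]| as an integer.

drop 0:q onto floor
drop 1:p onto floor
drop 2:u onto {0:q}
drop 3:q onto {2:u}
drop 4:p onto {1:p}
drop 5:p onto {4:p}
ground layer = {0:q, 1:p}
drop-orders for the pieces not yet dropped (sum over which currently-grounded one goes next):
  1 to go: {3} 1  {5} 1
  2 to go: {2,3} 1  {3,5} 2  {4,5} 1
  3 to go: {0,2,3} 1  {1,4,5} 1  {2,3,5} 3  {3,4,5} 3
  4 to go: {0,2,3,5} 4  {1,3,4,5} 4  {2,3,4,5} 6
  if 0:q drops first: 10 orders
  if 1:p drops first: 10 orders
heap linearizations: 20

20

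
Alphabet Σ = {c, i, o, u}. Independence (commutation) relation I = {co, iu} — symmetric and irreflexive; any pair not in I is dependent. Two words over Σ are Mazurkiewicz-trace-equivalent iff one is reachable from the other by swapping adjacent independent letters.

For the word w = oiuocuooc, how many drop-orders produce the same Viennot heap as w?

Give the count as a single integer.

12

drop 0:o onto floor
drop 1:i onto {0:o}
drop 2:u onto {0:o}
drop 3:o onto {1:i, 2:u}
drop 4:c onto {1:i, 2:u}
drop 5:u onto {3:o, 4:c}
drop 6:o onto {5:u}
drop 7:o onto {6:o}
drop 8:c onto {5:u}
ground layer = {0:o}
drop-orders for the pieces not yet dropped (sum over which currently-grounded one goes next):
  1 to go: {7} 1  {8} 1
  2 to go: {6,7} 1  {7,8} 2
  3 to go: {6,7,8} 3
  4 to go: {5,6,7,8} 3
  5 to go: {3,5,6,7,8} 3  {4,5,6,7,8} 3
  6 to go: {3,4,5,6,7,8} 6
  7 to go: {1,3,4,5,6,7,8} 6  {2,3,4,5,6,7,8} 6
  if 0:o drops first: 12 orders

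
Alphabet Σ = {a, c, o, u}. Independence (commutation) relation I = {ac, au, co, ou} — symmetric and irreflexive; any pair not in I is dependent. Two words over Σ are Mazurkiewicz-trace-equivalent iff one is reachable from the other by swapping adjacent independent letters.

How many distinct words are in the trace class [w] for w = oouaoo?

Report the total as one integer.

6

piece 0:o — minimal
piece 1:o rests on {0:o}
piece 2:u — minimal
piece 3:a rests on {1:o}
piece 4:o rests on {3:a}
piece 5:o rests on {4:o}
minimal pieces: {0:o, 2:u}
ways to finish when only these pieces remain (= sum over removing one remaining piece with nothing left below it):
  1 left: {2}→1  {5}→1
  2 left: {2,5}→2  {4,5}→1
  3 left: {2,4,5}→3  {3,4,5}→1
  4 left: {1,3,4,5}→1  {2,3,4,5}→4
  placing 0:o first → 5 extensions
  placing 2:u first → 1 extensions
total linear extensions = 6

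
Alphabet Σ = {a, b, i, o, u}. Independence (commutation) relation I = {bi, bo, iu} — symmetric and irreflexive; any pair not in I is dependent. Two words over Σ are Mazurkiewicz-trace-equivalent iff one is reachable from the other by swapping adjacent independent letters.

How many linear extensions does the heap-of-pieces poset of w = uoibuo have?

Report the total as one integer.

0(u) covers ∅
1(o) covers 0:u
2(i) covers 1:o
3(b) covers 0:u
4(u) covers 1:o, 3:b
5(o) covers 2:i, 4:u
floor of heap: 0:u
completions by unplaced set U, small U first (add the entries for U minus each lowest piece of U):
  |U|=1: {5}:1
  |U|=2: {2,5}:1  {4,5}:1
  |U|=3: {2,4,5}:2  {3,4,5}:1
  |U|=4: {1,2,4,5}:2  {2,3,4,5}:3
  start at 0(u): 5

5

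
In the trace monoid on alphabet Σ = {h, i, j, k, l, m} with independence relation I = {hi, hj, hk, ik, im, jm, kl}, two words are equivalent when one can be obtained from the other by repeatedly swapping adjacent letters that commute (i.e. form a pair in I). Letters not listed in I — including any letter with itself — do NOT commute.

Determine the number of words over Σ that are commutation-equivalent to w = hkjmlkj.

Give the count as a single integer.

#0=h has no predecessor
#1=k has no predecessor
#2=j depends on [1:k]
#3=m depends on [0:h, 1:k]
#4=l depends on [2:j, 3:m]
#5=k depends on [2:j, 3:m]
#6=j depends on [4:l, 5:k]
sources: [0:h, 1:k]
N(rest) = Σ N(rest − s) over sources s of rest; N(one piece) = 1:
  size 1 → [6]=1
  size 2 → [4,6]=1  [5,6]=1
  size 3 → [4,5,6]=2
  size 4 → [2,4,5,6]=2  [3,4,5,6]=2
  size 5 → [0,3,4,5,6]=2  [2,3,4,5,6]=4
  first=0(h) contributes 4
  first=1(k) contributes 6
|[w]| = 10

10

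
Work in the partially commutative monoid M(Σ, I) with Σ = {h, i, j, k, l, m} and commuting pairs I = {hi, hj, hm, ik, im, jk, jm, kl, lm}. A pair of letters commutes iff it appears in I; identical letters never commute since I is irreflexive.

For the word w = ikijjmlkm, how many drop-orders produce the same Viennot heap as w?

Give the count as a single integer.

drop 0:i onto floor
drop 1:k onto floor
drop 2:i onto {0:i}
drop 3:j onto {2:i}
drop 4:j onto {3:j}
drop 5:m onto {1:k}
drop 6:l onto {4:j}
drop 7:k onto {5:m}
drop 8:m onto {7:k}
ground layer = {0:i, 1:k}
drop-orders for the pieces not yet dropped (sum over which currently-grounded one goes next):
  1 to go: {6} 1  {8} 1
  2 to go: {4,6} 1  {6,8} 2  {7,8} 1
  3 to go: {3,4,6} 1  {4,6,8} 3  {5,7,8} 1  {6,7,8} 3
  4 to go: {1,5,7,8} 1  {2,3,4,6} 1  {3,4,6,8} 4  {4,6,7,8} 6  {5,6,7,8} 4
  5 to go: {0,2,3,4,6} 1  {1,5,6,7,8} 5  {2,3,4,6,8} 5  {3,4,6,7,8} 10  {4,5,6,7,8} 10
  6 to go: {0,2,3,4,6,8} 6  {1,4,5,6,7,8} 15  {2,3,4,6,7,8} 15  {3,4,5,6,7,8} 20
  7 to go: {0,2,3,4,6,7,8} 21  {1,3,4,5,6,7,8} 35  {2,3,4,5,6,7,8} 35
  if 0:i drops first: 70 orders
  if 1:k drops first: 56 orders
heap linearizations: 126

126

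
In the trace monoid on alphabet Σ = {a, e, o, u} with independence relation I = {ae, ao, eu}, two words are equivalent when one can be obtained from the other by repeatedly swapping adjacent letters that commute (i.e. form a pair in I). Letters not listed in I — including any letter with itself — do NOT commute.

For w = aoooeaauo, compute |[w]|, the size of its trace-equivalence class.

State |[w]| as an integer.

55

drop 0:a onto floor
drop 1:o onto floor
drop 2:o onto {1:o}
drop 3:o onto {2:o}
drop 4:e onto {3:o}
drop 5:a onto {0:a}
drop 6:a onto {5:a}
drop 7:u onto {3:o, 6:a}
drop 8:o onto {4:e, 7:u}
ground layer = {0:a, 1:o}
drop-orders for the pieces not yet dropped (sum over which currently-grounded one goes next):
  1 to go: {8} 1
  2 to go: {4,8} 1  {7,8} 1
  3 to go: {4,7,8} 2  {6,7,8} 1
  4 to go: {3,4,7,8} 2  {4,6,7,8} 3  {5,6,7,8} 1
  5 to go: {0,5,6,7,8} 1  {2,3,4,7,8} 2  {3,4,6,7,8} 5  {4,5,6,7,8} 4
  6 to go: {0,4,5,6,7,8} 5  {1,2,3,4,7,8} 2  {2,3,4,6,7,8} 7  {3,4,5,6,7,8} 9
  7 to go: {0,3,4,5,6,7,8} 14  {1,2,3,4,6,7,8} 9  {2,3,4,5,6,7,8} 16
  if 0:a drops first: 25 orders
  if 1:o drops first: 30 orders
heap linearizations: 55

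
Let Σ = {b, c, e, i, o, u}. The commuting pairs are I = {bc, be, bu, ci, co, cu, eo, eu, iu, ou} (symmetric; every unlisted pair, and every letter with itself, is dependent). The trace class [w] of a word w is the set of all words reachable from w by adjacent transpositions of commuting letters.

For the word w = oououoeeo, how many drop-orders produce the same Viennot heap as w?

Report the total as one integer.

756

0(o) covers ∅
1(o) covers 0:o
2(u) covers ∅
3(o) covers 1:o
4(u) covers 2:u
5(o) covers 3:o
6(e) covers ∅
7(e) covers 6:e
8(o) covers 5:o
floor of heap: 0:o, 2:u, 6:e
completions by unplaced set U, small U first (add the entries for U minus each lowest piece of U):
  |U|=1: {4}:1  {7}:1  {8}:1
  |U|=2: {2,4}:1  {4,7}:2  {4,8}:2  {5,8}:1  {6,7}:1  {7,8}:2
  |U|=3: {2,4,7}:3  {2,4,8}:3  {3,5,8}:1  {4,5,8}:3  {4,6,7}:3  {4,7,8}:6  {5,7,8}:3  {6,7,8}:3
  |U|=4: {1,3,5,8}:1  {2,4,5,8}:6  {2,4,6,7}:6  {2,4,7,8}:12  {3,4,5,8}:4  {3,5,7,8}:4  {4,5,7,8}:12  {4,6,7,8}:12  {5,6,7,8}:6
  |U|=5: {0,1,3,5,8}:1  {1,3,4,5,8}:5  {1,3,5,7,8}:5  {2,3,4,5,8}:10  {2,4,5,7,8}:30  {2,4,6,7,8}:30  {3,4,5,7,8}:20  {3,5,6,7,8}:10  {4,5,6,7,8}:30
  |U|=6: {0,1,3,4,5,8}:6  {0,1,3,5,7,8}:6  {1,2,3,4,5,8}:15  {1,3,4,5,7,8}:30  {1,3,5,6,7,8}:15  {2,3,4,5,7,8}:60  {2,4,5,6,7,8}:90  {3,4,5,6,7,8}:60
  |U|=7: {0,1,2,3,4,5,8}:21  {0,1,3,4,5,7,8}:42  {0,1,3,5,6,7,8}:21  {1,2,3,4,5,7,8}:105  {1,3,4,5,6,7,8}:105  {2,3,4,5,6,7,8}:210
  start at 0(o): 420
  start at 2(u): 168
  start at 6(e): 168
sum over floor = 756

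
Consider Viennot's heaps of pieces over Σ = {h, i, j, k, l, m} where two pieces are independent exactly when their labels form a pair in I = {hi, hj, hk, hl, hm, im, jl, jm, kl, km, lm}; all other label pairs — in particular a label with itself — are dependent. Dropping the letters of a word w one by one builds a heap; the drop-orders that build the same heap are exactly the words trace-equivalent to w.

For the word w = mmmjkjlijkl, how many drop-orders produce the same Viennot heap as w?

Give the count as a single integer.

1980

drop 0:m onto floor
drop 1:m onto {0:m}
drop 2:m onto {1:m}
drop 3:j onto floor
drop 4:k onto {3:j}
drop 5:j onto {4:k}
drop 6:l onto floor
drop 7:i onto {5:j, 6:l}
drop 8:j onto {7:i}
drop 9:k onto {8:j}
drop 10:l onto {7:i}
ground layer = {0:m, 3:j, 6:l}
drop-orders for the pieces not yet dropped (sum over which currently-grounded one goes next):
  1 to go: {2} 1  {9} 1  {10} 1
  2 to go: {1,2} 1  {2,9} 2  {2,10} 2  {8,9} 1  {9,10} 2
  3 to go: {0,1,2} 1  {1,2,9} 3  {1,2,10} 3  {2,8,9} 3  {2,9,10} 6  {8,9,10} 3
  4 to go: {0,1,2,9} 4  {0,1,2,10} 4  {1,2,8,9} 6  {1,2,9,10} 12  {2,8,9,10} 12  {7,8,9,10} 3
  5 to go: {0,1,2,8,9} 10  {0,1,2,9,10} 20  {1,2,8,9,10} 30  {2,7,8,9,10} 15  {5,7,8,9,10} 3  {6,7,8,9,10} 3
  6 to go: {0,1,2,8,9,10} 60  {1,2,7,8,9,10} 45  {2,5,7,8,9,10} 18  {2,6,7,8,9,10} 18  {4,5,7,8,9,10} 3  {5,6,7,8,9,10} 6
  7 to go: {0,1,2,7,8,9,10} 105  {1,2,5,7,8,9,10} 63  {1,2,6,7,8,9,10} 63  {2,4,5,7,8,9,10} 21  {2,5,6,7,8,9,10} 42  {3,4,5,7,8,9,10} 3  {4,5,6,7,8,9,10} 9
  8 to go: {0,1,2,5,7,8,9,10} 168  {0,1,2,6,7,8,9,10} 168  {1,2,4,5,7,8,9,10} 84  {1,2,5,6,7,8,9,10} 168  {2,3,4,5,7,8,9,10} 24  {2,4,5,6,7,8,9,10} 72  {3,4,5,6,7,8,9,10} 12
  9 to go: {0,1,2,4,5,7,8,9,10} 252  {0,1,2,5,6,7,8,9,10} 504  {1,2,3,4,5,7,8,9,10} 108  {1,2,4,5,6,7,8,9,10} 324  {2,3,4,5,6,7,8,9,10} 108
  if 0:m drops first: 540 orders
  if 3:j drops first: 1080 orders
  if 6:l drops first: 360 orders
heap linearizations: 1980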